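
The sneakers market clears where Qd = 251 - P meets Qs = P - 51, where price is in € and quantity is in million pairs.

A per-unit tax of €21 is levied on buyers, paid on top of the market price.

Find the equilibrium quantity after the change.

89.5

Original equilibrium: 251 - P = P - 51 gives 302 = 2P, so P = 151 and Q = 100.
Since buyers pay the price plus the tax, the effective demand curve becomes Qd = 230 - P.
New equilibrium: 230 - P = P - 51 ⇒ 281 = 2P ⇒ P = 140.5, Q = 89.5.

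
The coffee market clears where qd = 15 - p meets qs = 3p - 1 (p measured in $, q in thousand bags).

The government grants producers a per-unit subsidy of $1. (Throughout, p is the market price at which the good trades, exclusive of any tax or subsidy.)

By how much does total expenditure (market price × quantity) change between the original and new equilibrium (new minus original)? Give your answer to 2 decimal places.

Original equilibrium: 15 - p = 3p - 1 gives 16 = 4p, so p = 4 and q = 11.
Since sellers receive the price plus the subsidy, the effective supply curve becomes qs = 3p + 2.
Equate the new curves: 15 - p = 3p + 2, giving 13 = 4p, p = 3.25, q = 11.75.
Expenditure moves from 4×11 = 44 to 3.25×11.75 = 38.1875; change = -5.81.

-5.81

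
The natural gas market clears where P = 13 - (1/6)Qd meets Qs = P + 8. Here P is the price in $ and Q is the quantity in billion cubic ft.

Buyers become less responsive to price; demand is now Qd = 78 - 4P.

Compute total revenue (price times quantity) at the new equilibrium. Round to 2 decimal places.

308.00

Before the shock: 78 - 6P = P + 8 ⇒ 70 = 7P ⇒ P = 10, Q = 18.
With the change applied: demand Qd = 78 - 4P, supply Qs = P + 8.
New equilibrium: 78 - 4P = P + 8 ⇒ 70 = 5P ⇒ P = 14, Q = 22.
New expenditure = 14 × 22 = 308.00.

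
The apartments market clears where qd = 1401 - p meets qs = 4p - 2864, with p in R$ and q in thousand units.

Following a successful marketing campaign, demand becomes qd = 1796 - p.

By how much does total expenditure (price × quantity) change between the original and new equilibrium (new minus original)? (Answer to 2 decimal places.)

+337804.00

Solve the original market: 1401 - p = 4p - 2864, hence p = 853 and q = 548.
With the change applied: demand qd = 1796 - p, supply qs = 4p - 2864.
Equate the new curves: 1796 - p = 4p - 2864, giving 4660 = 5p, p = 932, q = 864.
Expenditure moves from 853×548 = 467444 to 932×864 = 805248; change = +337804.00.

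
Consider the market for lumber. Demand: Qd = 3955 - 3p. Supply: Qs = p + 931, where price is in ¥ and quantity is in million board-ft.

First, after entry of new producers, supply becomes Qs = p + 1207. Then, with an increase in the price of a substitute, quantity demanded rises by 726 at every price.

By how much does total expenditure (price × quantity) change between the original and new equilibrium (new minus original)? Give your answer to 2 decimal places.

+527199.75

Before the shock: 3955 - 3p = p + 931 ⇒ 3024 = 4p ⇒ p = 756, Q = 1687.
After the shift, demand is Qd = 4681 - 3p and supply is Qs = p + 1207.
Clearing the new market: 4681 - 3p = p + 1207, so p = 868.5 and Q = 2075.5.
Expenditure moves from 756×1687 = 1275372 to 868.5×2075.5 = 1802571.75; change = +527199.75.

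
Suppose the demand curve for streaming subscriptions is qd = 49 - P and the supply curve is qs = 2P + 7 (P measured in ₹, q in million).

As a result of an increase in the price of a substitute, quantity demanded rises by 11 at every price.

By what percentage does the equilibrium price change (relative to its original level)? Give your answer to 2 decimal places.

Original equilibrium: 49 - P = 2P + 7 gives 42 = 3P, so P = 14 and q = 35.
The new curves are qd = 60 - P (demand) and qs = 2P + 7 (supply).
Clearing the new market: 60 - P = 2P + 7, so P = 53/3 ≈ 17.6667 and q = 127/3 ≈ 42.3333.
%ΔP = (17.6667 − 14) / 14 × 100 = +26.19%.

+26.19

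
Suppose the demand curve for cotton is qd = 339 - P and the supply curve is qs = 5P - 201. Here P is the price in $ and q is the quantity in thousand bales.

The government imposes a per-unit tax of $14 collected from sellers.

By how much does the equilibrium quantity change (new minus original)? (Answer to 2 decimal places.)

-11.67

Before the shock: 339 - P = 5P - 201 ⇒ 540 = 6P ⇒ P = 90, q = 249.
Since sellers keep the price net of the tax, the effective supply curve becomes qs = 5P - 271.
Equate the new curves: 339 - P = 5P - 271, giving 610 = 6P, P = 305/3 ≈ 101.6667, q = 712/3 ≈ 237.3333.
Δq = 237.3333 − 249 = -11.67.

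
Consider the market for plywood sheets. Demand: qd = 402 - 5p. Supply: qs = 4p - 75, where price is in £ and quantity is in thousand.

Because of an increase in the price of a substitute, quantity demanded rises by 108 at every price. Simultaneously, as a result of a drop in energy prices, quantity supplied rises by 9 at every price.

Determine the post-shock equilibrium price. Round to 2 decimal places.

64.00

Initially, 402 - 5p = 4p - 75, so 477 = 9p and p = 53, q = 137.
After the shift, demand is qd = 510 - 5p and supply is qs = 4p - 66.
Setting them equal: 510 - 5p = 4p - 66 → 576 = 9p, so p = 64 and q = 190.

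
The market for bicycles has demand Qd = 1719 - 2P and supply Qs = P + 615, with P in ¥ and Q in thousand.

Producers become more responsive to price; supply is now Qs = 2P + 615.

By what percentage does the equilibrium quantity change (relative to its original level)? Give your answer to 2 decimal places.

+18.72

Initially, 1719 - 2P = P + 615, so 1104 = 3P and P = 368, Q = 983.
The new curves are Qd = 1719 - 2P (demand) and Qs = 2P + 615 (supply).
Equate the new curves: 1719 - 2P = 2P + 615, giving 1104 = 4P, P = 276, Q = 1167.
%ΔQ = (1167 − 983) / 983 × 100 = +18.72%.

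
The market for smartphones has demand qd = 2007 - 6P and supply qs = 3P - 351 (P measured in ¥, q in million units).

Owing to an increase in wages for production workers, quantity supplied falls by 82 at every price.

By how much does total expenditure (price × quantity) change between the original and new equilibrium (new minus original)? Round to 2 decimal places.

Initially, 2007 - 6P = 3P - 351, so 2358 = 9P and P = 262, q = 435.
The new curves are qd = 2007 - 6P (demand) and qs = 3P - 433 (supply).
Equate the new curves: 2007 - 6P = 3P - 433, giving 2440 = 9P, P = 2440/9 ≈ 271.1111, q = 1141/3 ≈ 380.3333.
Expenditure moves from 262×435 = 113970 to 271.1111×380.3333 = 103112.5926; change = -10857.41.

-10857.41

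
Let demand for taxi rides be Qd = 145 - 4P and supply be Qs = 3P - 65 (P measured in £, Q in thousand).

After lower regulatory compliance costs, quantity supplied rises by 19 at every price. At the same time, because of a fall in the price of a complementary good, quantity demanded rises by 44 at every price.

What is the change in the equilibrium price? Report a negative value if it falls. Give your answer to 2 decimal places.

Solve the original market: 145 - 4P = 3P - 65, hence P = 30 and Q = 25.
With the change applied: demand Qd = 189 - 4P, supply Qs = 3P - 46.
Setting them equal: 189 - 4P = 3P - 46 → 235 = 7P, so P = 235/7 ≈ 33.5714 and Q = 383/7 ≈ 54.7143.
ΔP = 33.5714 − 30 = +3.57.

+3.57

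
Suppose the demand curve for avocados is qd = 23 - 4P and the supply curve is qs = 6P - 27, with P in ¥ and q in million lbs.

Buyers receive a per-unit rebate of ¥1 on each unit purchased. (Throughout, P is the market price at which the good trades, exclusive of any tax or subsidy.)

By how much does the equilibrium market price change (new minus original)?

+0.4

Before the shock: 23 - 4P = 6P - 27 ⇒ 50 = 10P ⇒ P = 5, q = 3.
Since buyers' out-of-pocket price is the market price minus the rebate, the effective demand curve becomes qd = 27 - 4P.
Equate the new curves: 27 - 4P = 6P - 27, giving 54 = 10P, P = 5.4, q = 5.4.
ΔP = 5.4 − 5 = +0.4.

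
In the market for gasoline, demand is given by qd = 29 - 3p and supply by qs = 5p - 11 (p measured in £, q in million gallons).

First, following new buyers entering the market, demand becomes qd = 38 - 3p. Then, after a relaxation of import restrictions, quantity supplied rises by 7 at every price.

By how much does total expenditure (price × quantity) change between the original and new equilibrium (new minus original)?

Before the shock: 29 - 3p = 5p - 11 ⇒ 40 = 8p ⇒ p = 5, q = 14.
The shock moves the curves to qd = 38 - 3p and qs = 5p - 4.
Equate the new curves: 38 - 3p = 5p - 4, giving 42 = 8p, p = 5.25, q = 22.25.
Expenditure moves from 5×14 = 70 to 5.25×22.25 = 116.8125; change = +46.8125.

+46.8125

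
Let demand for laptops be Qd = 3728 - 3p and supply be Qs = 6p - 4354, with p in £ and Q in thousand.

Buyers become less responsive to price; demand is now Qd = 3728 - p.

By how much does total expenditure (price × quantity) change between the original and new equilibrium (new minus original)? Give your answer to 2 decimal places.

+2042675.10

Initially, 3728 - 3p = 6p - 4354, so 8082 = 9p and p = 898, Q = 1034.
After the shift, demand is Qd = 3728 - p and supply is Qs = 6p - 4354.
Equate the new curves: 3728 - p = 6p - 4354, giving 8082 = 7p, p = 8082/7 ≈ 1154.5714, Q = 18014/7 ≈ 2573.4286.
Expenditure moves from 898×1034 = 928532 to 1154.5714×2573.4286 = 2971207.1020; change = +2042675.10.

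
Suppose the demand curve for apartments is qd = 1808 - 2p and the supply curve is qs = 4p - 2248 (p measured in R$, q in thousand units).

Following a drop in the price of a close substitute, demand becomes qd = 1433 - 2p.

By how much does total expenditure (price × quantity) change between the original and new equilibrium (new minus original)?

-181875

Solve the original market: 1808 - 2p = 4p - 2248, hence p = 676 and q = 456.
With the change applied: demand qd = 1433 - 2p, supply qs = 4p - 2248.
Equate the new curves: 1433 - 2p = 4p - 2248, giving 3681 = 6p, p = 613.5, q = 206.
Expenditure moves from 676×456 = 308256 to 613.5×206 = 126381; change = -181875.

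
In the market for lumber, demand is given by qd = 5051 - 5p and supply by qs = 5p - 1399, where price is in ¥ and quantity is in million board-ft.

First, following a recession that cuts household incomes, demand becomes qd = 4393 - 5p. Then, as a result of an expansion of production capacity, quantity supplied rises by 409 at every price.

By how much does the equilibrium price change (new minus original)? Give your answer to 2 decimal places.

-106.70

Initially, 5051 - 5p = 5p - 1399, so 6450 = 10p and p = 645, q = 1826.
The new curves are qd = 4393 - 5p (demand) and qs = 5p - 990 (supply).
Setting them equal: 4393 - 5p = 5p - 990 → 5383 = 10p, so p = 538.3 and q = 1701.5.
Δp = 538.3 − 645 = -106.70.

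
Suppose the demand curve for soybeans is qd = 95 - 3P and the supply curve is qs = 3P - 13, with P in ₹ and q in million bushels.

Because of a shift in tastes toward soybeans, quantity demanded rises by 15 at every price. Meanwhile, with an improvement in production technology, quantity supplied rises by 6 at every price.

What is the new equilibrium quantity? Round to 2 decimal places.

51.50

Initially, 95 - 3P = 3P - 13, so 108 = 6P and P = 18, q = 41.
The new curves are qd = 110 - 3P (demand) and qs = 3P - 7 (supply).
Clearing the new market: 110 - 3P = 3P - 7, so P = 19.5 and q = 51.5.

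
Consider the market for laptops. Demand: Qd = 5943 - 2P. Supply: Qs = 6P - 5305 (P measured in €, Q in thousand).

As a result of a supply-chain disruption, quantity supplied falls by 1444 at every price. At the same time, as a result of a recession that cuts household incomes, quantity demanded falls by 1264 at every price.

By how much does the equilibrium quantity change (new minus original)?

Original equilibrium: 5943 - 2P = 6P - 5305 gives 11248 = 8P, so P = 1406 and Q = 3131.
The shock moves the curves to Qd = 4679 - 2P and Qs = 6P - 6749.
Setting them equal: 4679 - 2P = 6P - 6749 → 11428 = 8P, so P = 1428.5 and Q = 1822.
ΔQ = 1822 − 3131 = -1309.

-1309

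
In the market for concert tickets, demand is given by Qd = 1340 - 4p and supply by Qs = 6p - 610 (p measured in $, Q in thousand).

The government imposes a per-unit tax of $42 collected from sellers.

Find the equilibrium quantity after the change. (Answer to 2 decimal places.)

Before the shock: 1340 - 4p = 6p - 610 ⇒ 1950 = 10p ⇒ p = 195, Q = 560.
Since sellers keep the price net of the tax, the effective supply curve becomes Qs = 6p - 862.
New equilibrium: 1340 - 4p = 6p - 862 ⇒ 2202 = 10p ⇒ p = 220.2, Q = 459.2.

459.20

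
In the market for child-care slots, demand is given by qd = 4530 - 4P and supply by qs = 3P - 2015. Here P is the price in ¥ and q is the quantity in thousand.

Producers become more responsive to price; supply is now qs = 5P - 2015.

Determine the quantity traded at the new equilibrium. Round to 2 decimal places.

Initially, 4530 - 4P = 3P - 2015, so 6545 = 7P and P = 935, q = 790.
The shock moves the curves to qd = 4530 - 4P and qs = 5P - 2015.
Clearing the new market: 4530 - 4P = 5P - 2015, so P = 6545/9 ≈ 727.2222 and q = 14590/9 ≈ 1621.1111.

1621.11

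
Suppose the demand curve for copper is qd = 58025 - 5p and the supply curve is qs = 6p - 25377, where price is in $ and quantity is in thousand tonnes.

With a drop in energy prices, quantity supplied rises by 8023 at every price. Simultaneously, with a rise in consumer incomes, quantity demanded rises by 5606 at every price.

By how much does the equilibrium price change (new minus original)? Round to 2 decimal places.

-219.73

Original equilibrium: 58025 - 5p = 6p - 25377 gives 83402 = 11p, so p = 7582 and q = 20115.
The shock moves the curves to qd = 63631 - 5p and qs = 6p - 17354.
Setting them equal: 63631 - 5p = 6p - 17354 → 80985 = 11p, so p = 80985/11 ≈ 7362.2727 and q = 295016/11 ≈ 26819.6364.
Δp = 7362.2727 − 7582 = -219.73.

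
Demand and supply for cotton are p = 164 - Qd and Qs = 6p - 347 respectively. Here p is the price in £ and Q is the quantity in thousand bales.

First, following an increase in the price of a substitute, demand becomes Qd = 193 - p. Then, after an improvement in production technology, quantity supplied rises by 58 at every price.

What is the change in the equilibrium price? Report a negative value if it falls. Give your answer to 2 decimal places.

Initially, 164 - p = 6p - 347, so 511 = 7p and p = 73, Q = 91.
With the change applied: demand Qd = 193 - p, supply Qs = 6p - 289.
Setting them equal: 193 - p = 6p - 289 → 482 = 7p, so p = 482/7 ≈ 68.8571 and Q = 869/7 ≈ 124.1429.
Δp = 68.8571 − 73 = -4.14.

-4.14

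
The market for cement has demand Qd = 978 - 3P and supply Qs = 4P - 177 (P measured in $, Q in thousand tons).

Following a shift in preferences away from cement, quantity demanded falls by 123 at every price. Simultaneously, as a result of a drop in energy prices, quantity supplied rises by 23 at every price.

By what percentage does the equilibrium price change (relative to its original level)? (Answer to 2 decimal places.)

Before the shock: 978 - 3P = 4P - 177 ⇒ 1155 = 7P ⇒ P = 165, Q = 483.
With the change applied: demand Qd = 855 - 3P, supply Qs = 4P - 154.
Clearing the new market: 855 - 3P = 4P - 154, so P = 1009/7 ≈ 144.1429 and Q = 2958/7 ≈ 422.5714.
%ΔP = (144.1429 − 165) / 165 × 100 = -12.64%.

-12.64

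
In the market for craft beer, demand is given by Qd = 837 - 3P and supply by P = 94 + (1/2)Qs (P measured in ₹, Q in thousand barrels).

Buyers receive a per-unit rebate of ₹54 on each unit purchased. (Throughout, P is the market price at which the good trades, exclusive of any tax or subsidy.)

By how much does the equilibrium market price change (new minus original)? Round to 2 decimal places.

+32.40

Solve the original market: 837 - 3P = 2P - 188, hence P = 205 and Q = 222.
Since buyers' out-of-pocket price is the market price minus the rebate, the effective demand curve becomes Qd = 999 - 3P.
Setting them equal: 999 - 3P = 2P - 188 → 1187 = 5P, so P = 237.4 and Q = 286.8.
ΔP = 237.4 − 205 = +32.40.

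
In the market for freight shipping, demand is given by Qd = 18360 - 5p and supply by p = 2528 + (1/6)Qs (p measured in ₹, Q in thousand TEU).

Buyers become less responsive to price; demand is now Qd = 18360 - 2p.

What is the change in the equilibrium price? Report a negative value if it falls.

+1143

Before the shock: 18360 - 5p = 6p - 15168 ⇒ 33528 = 11p ⇒ p = 3048, Q = 3120.
The new curves are Qd = 18360 - 2p (demand) and Qs = 6p - 15168 (supply).
New equilibrium: 18360 - 2p = 6p - 15168 ⇒ 33528 = 8p ⇒ p = 4191, Q = 9978.
Δp = 4191 − 3048 = +1143.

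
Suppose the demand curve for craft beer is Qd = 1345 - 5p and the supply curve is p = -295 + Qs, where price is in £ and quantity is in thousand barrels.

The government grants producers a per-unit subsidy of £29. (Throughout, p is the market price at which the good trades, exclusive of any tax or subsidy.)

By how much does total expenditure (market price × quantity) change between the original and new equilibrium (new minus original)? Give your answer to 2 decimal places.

Initially, 1345 - 5p = p + 295, so 1050 = 6p and p = 175, Q = 470.
Since sellers receive the price plus the subsidy, the effective supply curve becomes Qs = p + 324.
Clearing the new market: 1345 - 5p = p + 324, so p = 1021/6 ≈ 170.1667 and Q = 2965/6 ≈ 494.1667.
Expenditure moves from 175×470 = 82250 to 170.1667×494.1667 = 84090.6944; change = +1840.69.

+1840.69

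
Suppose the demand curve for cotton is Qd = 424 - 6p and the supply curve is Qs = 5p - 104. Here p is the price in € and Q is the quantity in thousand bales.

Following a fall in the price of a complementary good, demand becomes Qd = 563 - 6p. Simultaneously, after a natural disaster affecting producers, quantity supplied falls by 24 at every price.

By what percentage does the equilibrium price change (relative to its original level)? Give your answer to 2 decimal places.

Initially, 424 - 6p = 5p - 104, so 528 = 11p and p = 48, Q = 136.
After the shift, demand is Qd = 563 - 6p and supply is Qs = 5p - 128.
Clearing the new market: 563 - 6p = 5p - 128, so p = 691/11 ≈ 62.8182 and Q = 2047/11 ≈ 186.0909.
%Δp = (62.8182 − 48) / 48 × 100 = +30.87%.

+30.87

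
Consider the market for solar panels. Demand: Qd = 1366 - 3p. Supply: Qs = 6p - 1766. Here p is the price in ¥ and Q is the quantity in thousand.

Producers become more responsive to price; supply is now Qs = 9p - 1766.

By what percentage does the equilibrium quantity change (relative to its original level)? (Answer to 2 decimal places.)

Original equilibrium: 1366 - 3p = 6p - 1766 gives 3132 = 9p, so p = 348 and Q = 322.
With the change applied: demand Qd = 1366 - 3p, supply Qs = 9p - 1766.
Setting them equal: 1366 - 3p = 9p - 1766 → 3132 = 12p, so p = 261 and Q = 583.
%ΔQ = (583 − 322) / 322 × 100 = +81.06%.

+81.06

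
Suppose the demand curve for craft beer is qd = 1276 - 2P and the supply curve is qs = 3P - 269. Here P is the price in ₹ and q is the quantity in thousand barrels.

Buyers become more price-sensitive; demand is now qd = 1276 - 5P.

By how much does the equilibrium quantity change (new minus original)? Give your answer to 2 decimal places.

-347.63

Before the shock: 1276 - 2P = 3P - 269 ⇒ 1545 = 5P ⇒ P = 309, q = 658.
The shock moves the curves to qd = 1276 - 5P and qs = 3P - 269.
New equilibrium: 1276 - 5P = 3P - 269 ⇒ 1545 = 8P ⇒ P = 193.125, q = 310.375.
Δq = 310.375 − 658 = -347.63.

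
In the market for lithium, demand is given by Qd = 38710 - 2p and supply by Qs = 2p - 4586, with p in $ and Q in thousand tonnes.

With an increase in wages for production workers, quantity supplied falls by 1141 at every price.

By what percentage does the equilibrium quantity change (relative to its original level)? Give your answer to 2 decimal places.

-3.34

Original equilibrium: 38710 - 2p = 2p - 4586 gives 43296 = 4p, so p = 10824 and Q = 17062.
After the shift, demand is Qd = 38710 - 2p and supply is Qs = 2p - 5727.
Clearing the new market: 38710 - 2p = 2p - 5727, so p = 11109.25 and Q = 16491.5.
%ΔQ = (16491.5 − 17062) / 17062 × 100 = -3.34%.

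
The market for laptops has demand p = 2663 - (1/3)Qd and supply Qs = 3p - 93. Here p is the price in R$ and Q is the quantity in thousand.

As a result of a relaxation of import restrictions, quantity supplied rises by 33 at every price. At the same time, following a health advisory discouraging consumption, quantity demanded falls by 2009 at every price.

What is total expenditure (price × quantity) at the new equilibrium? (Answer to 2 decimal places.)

2979733.33

Solve the original market: 7989 - 3p = 3p - 93, hence p = 1347 and Q = 3948.
With the change applied: demand Qd = 5980 - 3p, supply Qs = 3p - 60.
Setting them equal: 5980 - 3p = 3p - 60 → 6040 = 6p, so p = 3020/3 ≈ 1006.6667 and Q = 2960.
New expenditure = 1006.6667 × 2960 = 2979733.33.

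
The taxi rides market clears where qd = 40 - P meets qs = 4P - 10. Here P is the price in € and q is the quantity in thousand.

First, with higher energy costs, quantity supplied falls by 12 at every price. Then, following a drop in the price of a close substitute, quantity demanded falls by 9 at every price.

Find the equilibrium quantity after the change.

20.4

Before the shock: 40 - P = 4P - 10 ⇒ 50 = 5P ⇒ P = 10, q = 30.
The new curves are qd = 31 - P (demand) and qs = 4P - 22 (supply).
Clearing the new market: 31 - P = 4P - 22, so P = 10.6 and q = 20.4.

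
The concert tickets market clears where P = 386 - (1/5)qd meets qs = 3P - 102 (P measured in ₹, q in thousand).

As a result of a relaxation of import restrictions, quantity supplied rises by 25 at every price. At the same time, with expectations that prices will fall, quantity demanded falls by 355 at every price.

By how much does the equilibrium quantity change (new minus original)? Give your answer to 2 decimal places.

Solve the original market: 1930 - 5P = 3P - 102, hence P = 254 and q = 660.
The shock moves the curves to qd = 1575 - 5P and qs = 3P - 77.
New equilibrium: 1575 - 5P = 3P - 77 ⇒ 1652 = 8P ⇒ P = 206.5, q = 542.5.
Δq = 542.5 − 660 = -117.50.

-117.50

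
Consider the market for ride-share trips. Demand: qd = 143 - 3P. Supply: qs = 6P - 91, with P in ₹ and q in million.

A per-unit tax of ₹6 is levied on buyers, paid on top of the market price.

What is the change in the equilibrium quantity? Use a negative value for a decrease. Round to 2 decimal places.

Initially, 143 - 3P = 6P - 91, so 234 = 9P and P = 26, q = 65.
Since buyers pay the price plus the tax, the effective demand curve becomes qd = 125 - 3P.
New equilibrium: 125 - 3P = 6P - 91 ⇒ 216 = 9P ⇒ P = 24, q = 53.
Δq = 53 − 65 = -12.00.

-12.00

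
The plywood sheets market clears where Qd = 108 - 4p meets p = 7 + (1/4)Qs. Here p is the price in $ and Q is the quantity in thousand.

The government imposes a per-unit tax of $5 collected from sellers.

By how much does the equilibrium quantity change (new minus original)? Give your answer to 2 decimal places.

Initially, 108 - 4p = 4p - 28, so 136 = 8p and p = 17, Q = 40.
Since sellers keep the price net of the tax, the effective supply curve becomes Qs = 4p - 48.
Clearing the new market: 108 - 4p = 4p - 48, so p = 19.5 and Q = 30.
ΔQ = 30 − 40 = -10.00.

-10.00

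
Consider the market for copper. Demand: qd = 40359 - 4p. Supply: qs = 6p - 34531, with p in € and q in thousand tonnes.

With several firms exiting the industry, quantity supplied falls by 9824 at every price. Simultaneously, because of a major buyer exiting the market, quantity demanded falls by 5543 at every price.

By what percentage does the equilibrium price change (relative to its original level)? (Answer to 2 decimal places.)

+5.72

Before the shock: 40359 - 4p = 6p - 34531 ⇒ 74890 = 10p ⇒ p = 7489, q = 10403.
With the change applied: demand qd = 34816 - 4p, supply qs = 6p - 44355.
Clearing the new market: 34816 - 4p = 6p - 44355, so p = 7917.1 and q = 3147.6.
%Δp = (7917.1 − 7489) / 7489 × 100 = +5.72%.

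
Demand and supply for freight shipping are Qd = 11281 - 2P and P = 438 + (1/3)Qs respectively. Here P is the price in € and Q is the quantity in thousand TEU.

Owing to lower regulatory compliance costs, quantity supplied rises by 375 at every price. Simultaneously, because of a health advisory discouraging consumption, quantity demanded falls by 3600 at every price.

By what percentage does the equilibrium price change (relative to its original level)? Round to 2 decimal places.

Before the shock: 11281 - 2P = 3P - 1314 ⇒ 12595 = 5P ⇒ P = 2519, Q = 6243.
With the change applied: demand Qd = 7681 - 2P, supply Qs = 3P - 939.
Clearing the new market: 7681 - 2P = 3P - 939, so P = 1724 and Q = 4233.
%ΔP = (1724 − 2519) / 2519 × 100 = -31.56%.

-31.56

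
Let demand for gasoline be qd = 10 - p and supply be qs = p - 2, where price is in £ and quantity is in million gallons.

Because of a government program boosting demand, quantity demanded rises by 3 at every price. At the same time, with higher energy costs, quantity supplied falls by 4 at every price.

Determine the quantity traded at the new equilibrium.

Before the shock: 10 - p = p - 2 ⇒ 12 = 2p ⇒ p = 6, q = 4.
The shock moves the curves to qd = 13 - p and qs = p - 6.
Equate the new curves: 13 - p = p - 6, giving 19 = 2p, p = 9.5, q = 3.5.

3.5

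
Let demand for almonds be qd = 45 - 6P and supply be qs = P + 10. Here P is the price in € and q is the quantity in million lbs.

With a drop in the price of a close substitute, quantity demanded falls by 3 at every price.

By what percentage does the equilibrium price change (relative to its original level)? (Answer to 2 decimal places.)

-8.57

Initially, 45 - 6P = P + 10, so 35 = 7P and P = 5, q = 15.
The shock moves the curves to qd = 42 - 6P and qs = P + 10.
Clearing the new market: 42 - 6P = P + 10, so P = 32/7 ≈ 4.5714 and q = 102/7 ≈ 14.5714.
%ΔP = (4.5714 − 5) / 5 × 100 = -8.57%.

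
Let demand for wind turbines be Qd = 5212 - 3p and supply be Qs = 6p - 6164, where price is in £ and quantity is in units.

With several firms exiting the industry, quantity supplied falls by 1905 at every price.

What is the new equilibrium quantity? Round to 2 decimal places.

Original equilibrium: 5212 - 3p = 6p - 6164 gives 11376 = 9p, so p = 1264 and Q = 1420.
The new curves are Qd = 5212 - 3p (demand) and Qs = 6p - 8069 (supply).
New equilibrium: 5212 - 3p = 6p - 8069 ⇒ 13281 = 9p ⇒ p = 4427/3 ≈ 1475.6667, Q = 785.

785.00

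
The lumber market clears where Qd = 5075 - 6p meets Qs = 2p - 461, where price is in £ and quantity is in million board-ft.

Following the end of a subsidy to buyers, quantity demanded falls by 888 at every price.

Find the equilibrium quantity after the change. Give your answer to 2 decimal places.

Initially, 5075 - 6p = 2p - 461, so 5536 = 8p and p = 692, Q = 923.
The shock moves the curves to Qd = 4187 - 6p and Qs = 2p - 461.
Setting them equal: 4187 - 6p = 2p - 461 → 4648 = 8p, so p = 581 and Q = 701.

701.00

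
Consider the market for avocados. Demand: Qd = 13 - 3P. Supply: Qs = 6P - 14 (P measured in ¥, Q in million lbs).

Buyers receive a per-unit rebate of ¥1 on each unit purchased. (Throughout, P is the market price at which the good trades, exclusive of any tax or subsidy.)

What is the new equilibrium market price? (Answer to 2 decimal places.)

Initially, 13 - 3P = 6P - 14, so 27 = 9P and P = 3, Q = 4.
Since buyers' out-of-pocket price is the market price minus the rebate, the effective demand curve becomes Qd = 16 - 3P.
New equilibrium: 16 - 3P = 6P - 14 ⇒ 30 = 9P ⇒ P = 10/3 ≈ 3.3333, Q = 6.

3.33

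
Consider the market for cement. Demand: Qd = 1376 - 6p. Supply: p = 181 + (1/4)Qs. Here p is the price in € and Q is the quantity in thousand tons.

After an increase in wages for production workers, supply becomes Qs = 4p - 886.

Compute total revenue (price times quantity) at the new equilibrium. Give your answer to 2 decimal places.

4252.56

Solve the original market: 1376 - 6p = 4p - 724, hence p = 210 and Q = 116.
The shock moves the curves to Qd = 1376 - 6p and Qs = 4p - 886.
Setting them equal: 1376 - 6p = 4p - 886 → 2262 = 10p, so p = 226.2 and Q = 18.8.
New expenditure = 226.2 × 18.8 = 4252.56.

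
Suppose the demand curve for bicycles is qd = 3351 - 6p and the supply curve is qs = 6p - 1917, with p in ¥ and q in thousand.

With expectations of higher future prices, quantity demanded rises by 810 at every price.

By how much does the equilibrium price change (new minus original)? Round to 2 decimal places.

+67.50

Initially, 3351 - 6p = 6p - 1917, so 5268 = 12p and p = 439, q = 717.
With the change applied: demand qd = 4161 - 6p, supply qs = 6p - 1917.
New equilibrium: 4161 - 6p = 6p - 1917 ⇒ 6078 = 12p ⇒ p = 506.5, q = 1122.
Δp = 506.5 − 439 = +67.50.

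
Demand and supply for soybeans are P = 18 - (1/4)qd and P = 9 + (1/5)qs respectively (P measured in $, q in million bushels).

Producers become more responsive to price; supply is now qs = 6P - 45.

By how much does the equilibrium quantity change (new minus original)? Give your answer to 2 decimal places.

+5.20

Before the shock: 72 - 4P = 5P - 45 ⇒ 117 = 9P ⇒ P = 13, q = 20.
After the shift, demand is qd = 72 - 4P and supply is qs = 6P - 45.
Setting them equal: 72 - 4P = 6P - 45 → 117 = 10P, so P = 11.7 and q = 25.2.
Δq = 25.2 − 20 = +5.20.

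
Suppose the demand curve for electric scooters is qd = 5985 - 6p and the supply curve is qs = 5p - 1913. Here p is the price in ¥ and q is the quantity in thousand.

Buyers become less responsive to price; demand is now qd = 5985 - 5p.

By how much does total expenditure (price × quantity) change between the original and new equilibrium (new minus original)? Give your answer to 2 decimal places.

+403946.80

Solve the original market: 5985 - 6p = 5p - 1913, hence p = 718 and q = 1677.
After the shift, demand is qd = 5985 - 5p and supply is qs = 5p - 1913.
Setting them equal: 5985 - 5p = 5p - 1913 → 7898 = 10p, so p = 789.8 and q = 2036.
Expenditure moves from 718×1677 = 1204086 to 789.8×2036 = 1608032.8; change = +403946.80.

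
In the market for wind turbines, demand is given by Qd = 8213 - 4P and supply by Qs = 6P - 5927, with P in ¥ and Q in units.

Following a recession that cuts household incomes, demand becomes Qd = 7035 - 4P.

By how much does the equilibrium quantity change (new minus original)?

Before the shock: 8213 - 4P = 6P - 5927 ⇒ 14140 = 10P ⇒ P = 1414, Q = 2557.
The new curves are Qd = 7035 - 4P (demand) and Qs = 6P - 5927 (supply).
Setting them equal: 7035 - 4P = 6P - 5927 → 12962 = 10P, so P = 1296.2 and Q = 1850.2.
ΔQ = 1850.2 − 2557 = -706.8.

-706.8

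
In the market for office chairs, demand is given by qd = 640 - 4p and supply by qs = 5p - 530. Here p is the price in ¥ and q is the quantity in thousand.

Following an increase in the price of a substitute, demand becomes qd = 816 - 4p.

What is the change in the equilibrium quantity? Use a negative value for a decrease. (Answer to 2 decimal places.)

Before the shock: 640 - 4p = 5p - 530 ⇒ 1170 = 9p ⇒ p = 130, q = 120.
After the shift, demand is qd = 816 - 4p and supply is qs = 5p - 530.
Equate the new curves: 816 - 4p = 5p - 530, giving 1346 = 9p, p = 1346/9 ≈ 149.5556, q = 1960/9 ≈ 217.7778.
Δq = 217.7778 − 120 = +97.78.

+97.78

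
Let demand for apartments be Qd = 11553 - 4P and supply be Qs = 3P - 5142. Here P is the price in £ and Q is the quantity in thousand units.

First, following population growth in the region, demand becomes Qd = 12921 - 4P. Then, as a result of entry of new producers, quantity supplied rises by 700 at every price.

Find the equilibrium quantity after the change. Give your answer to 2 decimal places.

Solve the original market: 11553 - 4P = 3P - 5142, hence P = 2385 and Q = 2013.
The shock moves the curves to Qd = 12921 - 4P and Qs = 3P - 4442.
Clearing the new market: 12921 - 4P = 3P - 4442, so P = 17363/7 ≈ 2480.4286 and Q = 20995/7 ≈ 2999.2857.

2999.29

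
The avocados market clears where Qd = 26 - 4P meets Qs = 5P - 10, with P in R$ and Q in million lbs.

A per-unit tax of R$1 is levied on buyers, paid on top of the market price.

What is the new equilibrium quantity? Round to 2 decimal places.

7.78

Initially, 26 - 4P = 5P - 10, so 36 = 9P and P = 4, Q = 10.
Since buyers pay the price plus the tax, the effective demand curve becomes Qd = 22 - 4P.
Clearing the new market: 22 - 4P = 5P - 10, so P = 32/9 ≈ 3.5556 and Q = 70/9 ≈ 7.7778.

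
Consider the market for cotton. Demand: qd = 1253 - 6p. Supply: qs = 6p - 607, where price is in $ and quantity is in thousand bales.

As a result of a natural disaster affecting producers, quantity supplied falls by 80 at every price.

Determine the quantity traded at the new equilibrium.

283

Before the shock: 1253 - 6p = 6p - 607 ⇒ 1860 = 12p ⇒ p = 155, q = 323.
After the shift, demand is qd = 1253 - 6p and supply is qs = 6p - 687.
Setting them equal: 1253 - 6p = 6p - 687 → 1940 = 12p, so p = 485/3 ≈ 161.6667 and q = 283.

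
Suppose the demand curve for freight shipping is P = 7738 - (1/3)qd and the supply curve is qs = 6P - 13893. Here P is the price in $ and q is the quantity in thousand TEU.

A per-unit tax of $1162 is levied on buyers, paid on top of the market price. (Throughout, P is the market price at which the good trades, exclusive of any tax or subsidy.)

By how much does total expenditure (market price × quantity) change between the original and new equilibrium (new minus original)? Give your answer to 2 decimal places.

Initially, 23214 - 3P = 6P - 13893, so 37107 = 9P and P = 4123, q = 10845.
Since buyers pay the price plus the tax, the effective demand curve becomes qd = 19728 - 3P.
Setting them equal: 19728 - 3P = 6P - 13893 → 33621 = 9P, so P = 11207/3 ≈ 3735.6667 and q = 8521.
Expenditure moves from 4123×10845 = 44713935 to 3735.6667×8521 = 31831615.6667; change = -12882319.33.

-12882319.33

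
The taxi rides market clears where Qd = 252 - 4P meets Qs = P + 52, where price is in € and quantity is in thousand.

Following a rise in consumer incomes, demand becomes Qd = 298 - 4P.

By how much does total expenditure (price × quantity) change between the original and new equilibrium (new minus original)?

+1299.04

Initially, 252 - 4P = P + 52, so 200 = 5P and P = 40, Q = 92.
The new curves are Qd = 298 - 4P (demand) and Qs = P + 52 (supply).
Setting them equal: 298 - 4P = P + 52 → 246 = 5P, so P = 49.2 and Q = 101.2.
Expenditure moves from 40×92 = 3680 to 49.2×101.2 = 4979.04; change = +1299.04.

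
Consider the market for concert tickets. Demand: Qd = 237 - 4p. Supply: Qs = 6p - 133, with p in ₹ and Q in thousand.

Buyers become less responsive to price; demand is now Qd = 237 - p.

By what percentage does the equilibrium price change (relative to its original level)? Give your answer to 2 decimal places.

+42.86

Original equilibrium: 237 - 4p = 6p - 133 gives 370 = 10p, so p = 37 and Q = 89.
After the shift, demand is Qd = 237 - p and supply is Qs = 6p - 133.
Clearing the new market: 237 - p = 6p - 133, so p = 370/7 ≈ 52.8571 and Q = 1289/7 ≈ 184.1429.
%Δp = (52.8571 − 37) / 37 × 100 = +42.86%.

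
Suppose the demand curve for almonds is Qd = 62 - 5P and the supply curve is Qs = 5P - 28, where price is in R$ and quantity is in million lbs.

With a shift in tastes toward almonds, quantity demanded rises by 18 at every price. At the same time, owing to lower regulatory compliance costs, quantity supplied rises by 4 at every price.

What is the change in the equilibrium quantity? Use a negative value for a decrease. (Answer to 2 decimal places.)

Initially, 62 - 5P = 5P - 28, so 90 = 10P and P = 9, Q = 17.
The shock moves the curves to Qd = 80 - 5P and Qs = 5P - 24.
Setting them equal: 80 - 5P = 5P - 24 → 104 = 10P, so P = 10.4 and Q = 28.
ΔQ = 28 − 17 = +11.00.

+11.00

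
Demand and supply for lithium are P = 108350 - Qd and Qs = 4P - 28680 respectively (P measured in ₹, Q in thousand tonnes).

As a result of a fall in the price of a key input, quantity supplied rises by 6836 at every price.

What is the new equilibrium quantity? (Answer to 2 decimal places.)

82311.20

Original equilibrium: 108350 - P = 4P - 28680 gives 137030 = 5P, so P = 27406 and Q = 80944.
The new curves are Qd = 108350 - P (demand) and Qs = 4P - 21844 (supply).
New equilibrium: 108350 - P = 4P - 21844 ⇒ 130194 = 5P ⇒ P = 26038.8, Q = 82311.2.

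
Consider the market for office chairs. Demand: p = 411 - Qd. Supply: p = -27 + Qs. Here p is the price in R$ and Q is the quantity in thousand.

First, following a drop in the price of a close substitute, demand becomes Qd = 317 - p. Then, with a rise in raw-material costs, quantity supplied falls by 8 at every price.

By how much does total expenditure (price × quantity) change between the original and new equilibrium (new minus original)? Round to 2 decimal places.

-17016.00

Original equilibrium: 411 - p = p + 27 gives 384 = 2p, so p = 192 and Q = 219.
After the shift, demand is Qd = 317 - p and supply is Qs = p + 19.
Equate the new curves: 317 - p = p + 19, giving 298 = 2p, p = 149, Q = 168.
Expenditure moves from 192×219 = 42048 to 149×168 = 25032; change = -17016.00.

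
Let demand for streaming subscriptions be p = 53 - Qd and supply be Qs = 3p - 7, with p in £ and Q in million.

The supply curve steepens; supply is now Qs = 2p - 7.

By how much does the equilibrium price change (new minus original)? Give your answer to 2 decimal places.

+5.00

Original equilibrium: 53 - p = 3p - 7 gives 60 = 4p, so p = 15 and Q = 38.
The new curves are Qd = 53 - p (demand) and Qs = 2p - 7 (supply).
Clearing the new market: 53 - p = 2p - 7, so p = 20 and Q = 33.
Δp = 20 − 15 = +5.00.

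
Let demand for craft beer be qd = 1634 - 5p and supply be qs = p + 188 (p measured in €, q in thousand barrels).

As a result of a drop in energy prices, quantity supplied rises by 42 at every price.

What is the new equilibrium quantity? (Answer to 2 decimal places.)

464.00

Initially, 1634 - 5p = p + 188, so 1446 = 6p and p = 241, q = 429.
The shock moves the curves to qd = 1634 - 5p and qs = p + 230.
Setting them equal: 1634 - 5p = p + 230 → 1404 = 6p, so p = 234 and q = 464.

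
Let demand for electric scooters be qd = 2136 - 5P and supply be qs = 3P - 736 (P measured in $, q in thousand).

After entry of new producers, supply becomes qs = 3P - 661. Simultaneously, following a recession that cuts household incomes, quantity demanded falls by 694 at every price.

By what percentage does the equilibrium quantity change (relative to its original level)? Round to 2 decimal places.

Original equilibrium: 2136 - 5P = 3P - 736 gives 2872 = 8P, so P = 359 and q = 341.
After the shift, demand is qd = 1442 - 5P and supply is qs = 3P - 661.
Clearing the new market: 1442 - 5P = 3P - 661, so P = 262.875 and q = 127.625.
%Δq = (127.625 − 341) / 341 × 100 = -62.57%.

-62.57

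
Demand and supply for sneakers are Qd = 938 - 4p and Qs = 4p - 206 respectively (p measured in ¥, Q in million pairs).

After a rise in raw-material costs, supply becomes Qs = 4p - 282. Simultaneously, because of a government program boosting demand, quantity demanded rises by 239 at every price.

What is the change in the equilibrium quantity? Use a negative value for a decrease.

+81.5

Original equilibrium: 938 - 4p = 4p - 206 gives 1144 = 8p, so p = 143 and Q = 366.
The shock moves the curves to Qd = 1177 - 4p and Qs = 4p - 282.
Setting them equal: 1177 - 4p = 4p - 282 → 1459 = 8p, so p = 182.375 and Q = 447.5.
ΔQ = 447.5 − 366 = +81.5.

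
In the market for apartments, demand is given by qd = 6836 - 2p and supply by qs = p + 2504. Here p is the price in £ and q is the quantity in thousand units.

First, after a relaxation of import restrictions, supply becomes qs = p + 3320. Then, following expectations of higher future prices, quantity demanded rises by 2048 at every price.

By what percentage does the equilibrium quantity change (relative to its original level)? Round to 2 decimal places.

Initially, 6836 - 2p = p + 2504, so 4332 = 3p and p = 1444, q = 3948.
With the change applied: demand qd = 8884 - 2p, supply qs = p + 3320.
Equate the new curves: 8884 - 2p = p + 3320, giving 5564 = 3p, p = 5564/3 ≈ 1854.6667, q = 15524/3 ≈ 5174.6667.
%Δq = (5174.6667 − 3948) / 3948 × 100 = +31.07%.

+31.07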